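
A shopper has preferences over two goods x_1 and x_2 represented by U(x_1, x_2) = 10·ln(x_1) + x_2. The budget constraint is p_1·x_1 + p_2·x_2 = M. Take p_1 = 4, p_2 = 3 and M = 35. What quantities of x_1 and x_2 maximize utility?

x_1* = 7.5, x_2* = 1.6667

At the given prices: x_1* = 10·3/4 = 7.5, and x_2* = 1.6667.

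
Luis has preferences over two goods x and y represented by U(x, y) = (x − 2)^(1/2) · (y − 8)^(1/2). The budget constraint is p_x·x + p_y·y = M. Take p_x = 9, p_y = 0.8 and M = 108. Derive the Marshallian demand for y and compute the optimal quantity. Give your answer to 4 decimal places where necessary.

y* = 60.25

MRS = (y−8)/(x−2). Tangency with p_x/p_y gives y−8 = (p_x/p_y)·(x−2).
After buying the subsistence bundle (2, 8), a share 0.5 of the remaining income goes to x: x* = 2 + 0.5·(M − 2p_x − 8p_y)/p_x.
Discretionary income = 108 − 2·9 − 8·0.8 = 83.6; y* = 8 + 0.5·83.6/0.8 = 60.25.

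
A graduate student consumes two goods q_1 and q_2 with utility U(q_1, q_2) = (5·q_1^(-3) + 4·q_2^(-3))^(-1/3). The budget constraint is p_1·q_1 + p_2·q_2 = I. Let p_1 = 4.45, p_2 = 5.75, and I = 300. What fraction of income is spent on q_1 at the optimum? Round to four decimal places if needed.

share on q_1 = 0.4659

From the CES first-order condition, (5/4)·(q_2/q_1)^(4) = p_1/p_2.
Hence q_2/q_1 = ((4/5)·p_1/p_2)^(1/(4)), i.e. raised to the 0.25 power.
Substitute q_2 = (q_2/q_1)·q_1 into the budget: q_1* = I/(p_1 + p_2·(q_2/q_1)).
Numerically q_2/q_1 = 0.887045, so q_1* = 300/(4.45 + 5.75·0.887045) = 31.4119 and q_2* = 0.887045·31.4119 = 27.8638.
Expenditure on q_1: 4.45·31.4119 = 139.7831; share = 0.4659.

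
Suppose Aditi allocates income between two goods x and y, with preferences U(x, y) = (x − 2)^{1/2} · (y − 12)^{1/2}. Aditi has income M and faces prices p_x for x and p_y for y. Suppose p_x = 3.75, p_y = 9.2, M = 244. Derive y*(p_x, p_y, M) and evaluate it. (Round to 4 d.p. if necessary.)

After buying the subsistence bundle (2, 12), a share 0.5 of the remaining income goes to x: x* = 2 + 0.5·(M − 2p_x − 12p_y)/p_x.
Discretionary income = 244 − 2·3.75 − 12·9.2 = 126.1; y* = 12 + 0.5·126.1/9.2 = 18.8533.

y* = 18.8533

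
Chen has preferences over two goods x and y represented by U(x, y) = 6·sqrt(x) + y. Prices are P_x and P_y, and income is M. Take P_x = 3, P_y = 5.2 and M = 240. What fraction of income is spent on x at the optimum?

share on x = 0.338

MU_x = 3/√x, MU_y = 1. Tangency: 3/√x = P_x/P_y.
Thus x* = (3·P_y/P_x)² — independent of M — with the rest of income spent on y.
Plugging in: x* = (3·5.2/3)² = 27.04, y* = 30.5538.
Expenditure on x: 3·27.04 = 81.12; share = 0.338.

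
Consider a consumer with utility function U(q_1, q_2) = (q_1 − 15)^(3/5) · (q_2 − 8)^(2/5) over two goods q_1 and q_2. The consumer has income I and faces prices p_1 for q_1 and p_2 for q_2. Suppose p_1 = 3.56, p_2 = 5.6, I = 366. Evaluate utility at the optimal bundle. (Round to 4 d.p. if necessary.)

Let q_1' = q_1−15, q_2' = q_2−8. MRS = (3/2)·q_2'/q_1' = p_1/p_2.
Substituting into the budget: q_1* = 15 + 0.6·(I − 15·p_1 − 8·p_2)/p_1, and q_2* = 8 + 0.4·(…)/p_2.
Discretionary income = 366 − 15·3.56 − 8·5.6 = 267.8; q_1* = 15 + 0.6·267.8/3.56 = 60.1348; q_2* = 8 + 0.4·267.8/5.6 = 27.1286.
Utility at the optimum: U(60.1348, 27.1286) = 32.017.

V = 32.017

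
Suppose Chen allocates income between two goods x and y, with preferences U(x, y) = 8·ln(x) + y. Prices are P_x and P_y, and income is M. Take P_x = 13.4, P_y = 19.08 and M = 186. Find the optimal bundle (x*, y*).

x* = 11.391, y* = 1.7484

Set MRS = P_x/P_y: (8/x)/1 = P_x/P_y.
So x*(P_x,P_y) = 8·P_y/P_x, independent of income; and y* = (M − 8·P_y)/P_y.
At the given prices: x* = 8·19.08/13.4 = 11.391, and y* = 1.7484.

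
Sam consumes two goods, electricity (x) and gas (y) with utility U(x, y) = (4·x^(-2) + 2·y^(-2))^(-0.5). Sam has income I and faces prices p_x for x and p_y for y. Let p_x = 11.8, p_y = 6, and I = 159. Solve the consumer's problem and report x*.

x* = 8.9494

Substitute y = (y/x)·x into the budget: x* = I/(p_x + p_y·(y/x)).
Numerically y/x = 0.994413, so x* = 159/(11.8 + 6·0.994413) = 8.9494.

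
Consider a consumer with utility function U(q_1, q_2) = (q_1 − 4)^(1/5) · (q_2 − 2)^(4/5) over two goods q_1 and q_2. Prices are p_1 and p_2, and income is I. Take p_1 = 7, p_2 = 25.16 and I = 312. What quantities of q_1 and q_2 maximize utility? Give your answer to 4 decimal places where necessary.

q_1* = 10.6766, q_2* = 9.4302

Let q_1' = q_1−4, q_2' = q_2−2. MRS = (1/4)·q_2'/q_1' = p_1/p_2.
After buying the subsistence bundle (4, 2), a share 0.2 of the remaining income goes to q_1: q_1* = 4 + 0.2·(I − 4p_1 − 2p_2)/p_1.
Discretionary income = 312 − 4·7 − 2·25.16 = 233.68; q_1* = 4 + 0.2·233.68/7 = 10.6766; q_2* = 2 + 0.8·233.68/25.16 = 9.4302.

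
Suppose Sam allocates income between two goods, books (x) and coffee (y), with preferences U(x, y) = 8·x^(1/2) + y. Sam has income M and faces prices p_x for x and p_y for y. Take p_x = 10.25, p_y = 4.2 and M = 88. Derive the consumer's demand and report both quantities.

Set MRS = p_x/p_y: 4·x^(−1/2) = p_x/p_y.
Thus x* = (4·p_y/p_x)² — independent of M — with the rest of income spent on y.
Plugging in: x* = (4·4.2/10.25)² = 2.6864, y* = 14.3963.

x* = 2.6864, y* = 14.3963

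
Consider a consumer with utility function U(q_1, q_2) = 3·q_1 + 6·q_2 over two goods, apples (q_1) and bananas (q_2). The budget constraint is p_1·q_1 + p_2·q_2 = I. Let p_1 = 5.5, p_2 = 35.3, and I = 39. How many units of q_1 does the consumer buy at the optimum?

q_1* = 7.0909

Linear utility — the consumer picks whichever good has higher MU/price: 3/5.5 = 0.5455 vs 6/35.3 = 0.17.
q_1 gives more utility per dollar, so spend all income on q_1: q_1* = I/p_1, q_2* = 0.
Numerically: q_1* = 7.0909, q_2* = 0.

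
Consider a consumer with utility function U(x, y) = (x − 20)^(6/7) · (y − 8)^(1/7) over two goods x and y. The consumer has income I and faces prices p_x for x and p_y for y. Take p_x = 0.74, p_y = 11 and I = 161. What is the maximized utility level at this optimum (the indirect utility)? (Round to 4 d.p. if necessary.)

Discretionary income = 161 − 20·0.74 − 8·11 = 58.2; x* = 20 + 6/7·58.2/0.74 = 87.4131; y* = 8 + 1/7·58.2/11 = 8.7558.
Utility at the optimum: U(87.4131, 8.7558) = 35.4918.

V = 35.4918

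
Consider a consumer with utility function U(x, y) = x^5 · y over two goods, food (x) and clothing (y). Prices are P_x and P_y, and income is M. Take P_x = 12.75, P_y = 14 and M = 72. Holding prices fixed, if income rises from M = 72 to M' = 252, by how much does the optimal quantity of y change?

Δy* = 2.1429

Tangency: MRS = 5·y/x = P_x/P_y.
Rearranging, P_y·y = (1/5)·P_x·x. Substituting into the budget gives P_x·x·(1 + (1/5)) = M.
Demand: x*(P_x,P_y,M) = 5/6·M/P_x and y* = 1/6·M/P_y.
At P_x=12.75, P_y=14, M=72: y* = 1/6·72/14 = 0.8571.
At M' = 252: y* = 3. Change: 3 − 0.8571 = 2.1429.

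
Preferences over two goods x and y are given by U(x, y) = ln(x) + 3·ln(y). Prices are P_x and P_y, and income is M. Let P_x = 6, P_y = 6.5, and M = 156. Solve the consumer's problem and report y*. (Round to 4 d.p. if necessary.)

The MRS is (1/3)·y/x. Set MRS = P_x/P_y.
So P_y·y = 3·P_x·x; combined with the budget, a share 0.25 of income goes to x.
Demand: x*(P_x,P_y,M) = 0.25·M/P_x and y* = 0.75·M/P_y.
At P_x=6, P_y=6.5, M=156: y* = 0.75·156/6.5 = 18.

y* = 18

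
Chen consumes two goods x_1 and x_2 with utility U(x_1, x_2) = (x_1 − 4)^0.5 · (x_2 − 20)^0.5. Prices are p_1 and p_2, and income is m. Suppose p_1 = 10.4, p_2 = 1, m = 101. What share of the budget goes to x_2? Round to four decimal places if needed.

share on x_2 = 0.3931

This is Cobb-Douglas in (x_1−4, x_2−20): tangency gives 0.5·p_2·(x_2−20) = 0.5·p_1·(x_1−4).
Substituting into the budget: x_1* = 4 + 0.5·(m − 4·p_1 − 20·p_2)/p_1, and x_2* = 20 + 0.5·(…)/p_2.
Discretionary income = 101 − 4·10.4 − 20·1 = 39.4; x_1* = 4 + 0.5·39.4/10.4 = 5.8942; x_2* = 20 + 0.5·39.4/1 = 39.7.
Expenditure on x_2: 1·39.7 = 39.7; share = 0.3931.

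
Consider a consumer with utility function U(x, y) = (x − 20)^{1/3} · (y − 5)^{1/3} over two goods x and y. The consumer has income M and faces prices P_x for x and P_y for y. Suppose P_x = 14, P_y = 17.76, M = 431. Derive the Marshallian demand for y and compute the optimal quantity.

This is Cobb-Douglas in (x−20, y−5): tangency gives 1/3·P_y·(y−5) = 1/3·P_x·(x−20).
Substituting into the budget: x* = 20 + 0.5·(M − 20·P_x − 5·P_y)/P_x, and y* = 5 + 0.5·(…)/P_y.
Discretionary income = 431 − 20·14 − 5·17.76 = 62.2; y* = 5 + 0.5·62.2/17.76 = 6.7511.

y* = 6.7511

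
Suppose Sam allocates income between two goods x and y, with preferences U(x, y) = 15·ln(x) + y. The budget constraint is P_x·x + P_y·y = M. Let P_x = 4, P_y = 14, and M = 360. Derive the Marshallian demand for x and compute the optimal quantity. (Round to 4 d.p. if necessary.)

x* = 52.5

Set MRS = P_x/P_y: (15/x)/1 = P_x/P_y.
So x*(P_x,P_y) = 15·P_y/P_x, independent of income; and y* = (M − 15·P_y)/P_y.
At the given prices: x* = 15·14/4 = 52.5.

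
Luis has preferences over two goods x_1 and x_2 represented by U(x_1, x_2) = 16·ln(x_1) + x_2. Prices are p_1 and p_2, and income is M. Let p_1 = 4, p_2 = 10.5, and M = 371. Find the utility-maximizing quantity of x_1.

x_1* = 42

MU_x_1 = 16/x_1, MU_x_2 = 1. Tangency: 16/x_1 = p_1/p_2.
So x_1*(p_1,p_2) = 16·p_2/p_1, independent of income; and x_2* = (M − 16·p_2)/p_2.
At the given prices: x_1* = 16·10.5/4 = 42.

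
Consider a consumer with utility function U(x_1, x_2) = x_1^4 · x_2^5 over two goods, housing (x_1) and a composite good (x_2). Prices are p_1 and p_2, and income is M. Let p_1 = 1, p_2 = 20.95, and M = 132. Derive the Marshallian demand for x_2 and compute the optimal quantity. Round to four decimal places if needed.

x_2* = 3.5004

MU_x_1/MU_x_2 = (4·x_2)/(5·x_1); tangency sets this equal to p_1/p_2.
Rearranging, p_2·x_2 = (5/4)·p_1·x_1. Substituting into the budget gives p_1·x_1·(1 + (5/4)) = M.
Demand: x_1*(p_1,p_2,M) = 4/9·M/p_1 and x_2* = 5/9·M/p_2.
At p_1=1, p_2=20.95, M=132: x_2* = 5/9·132/20.95 = 3.5004.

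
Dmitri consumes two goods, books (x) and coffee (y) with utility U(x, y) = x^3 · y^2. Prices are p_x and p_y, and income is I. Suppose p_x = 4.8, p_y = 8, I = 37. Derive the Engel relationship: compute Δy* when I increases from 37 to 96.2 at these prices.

MU_x/MU_y = (3·y)/(2·x); tangency sets this equal to p_x/p_y.
Rearranging, p_y·y = (2/3)·p_x·x. Substituting into the budget gives p_x·x·(1 + (2/3)) = I.
Demand: x*(p_x,p_y,I) = 0.6·I/p_x and y* = 0.4·I/p_y.
At p_x=4.8, p_y=8, I=37: y* = 0.4·37/8 = 1.85.
At I' = 96.2: y* = 4.81. Change: 4.81 − 1.85 = 2.96.

Δy* = 2.96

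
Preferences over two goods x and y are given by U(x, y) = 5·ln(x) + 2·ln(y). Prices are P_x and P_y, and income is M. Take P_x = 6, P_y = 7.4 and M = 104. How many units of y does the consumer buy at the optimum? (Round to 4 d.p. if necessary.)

y* = 4.0154

Demand: x*(P_x,P_y,M) = 5/7·M/P_x and y* = 2/7·M/P_y.
At P_x=6, P_y=7.4, M=104: y* = 2/7·104/7.4 = 4.0154.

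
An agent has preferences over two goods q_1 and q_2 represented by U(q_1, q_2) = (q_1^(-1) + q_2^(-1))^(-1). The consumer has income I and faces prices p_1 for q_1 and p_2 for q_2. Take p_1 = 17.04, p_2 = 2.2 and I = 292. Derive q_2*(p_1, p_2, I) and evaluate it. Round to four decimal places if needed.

q_2* = 35.0846

MU_q_1 ∝ q_1^(-2), MU_q_2 ∝ q_2^(-2), so MRS = (q_2/q_1)^(2) = p_1/p_2.
Solve for the ratio: q_2/q_1 = [p_1/p_2]^(0.5).
With the ratio pinned down, the budget gives q_1* = I/(p_1 + p_2·(q_2/q_1)) and q_2* = (q_2/q_1)·q_1*.
Numerically q_2/q_1 = 2.783066, so q_1* = 292/(17.04 + 2.2·2.783066) = 12.6065 and q_2* = 2.783066·12.6065 = 35.0846.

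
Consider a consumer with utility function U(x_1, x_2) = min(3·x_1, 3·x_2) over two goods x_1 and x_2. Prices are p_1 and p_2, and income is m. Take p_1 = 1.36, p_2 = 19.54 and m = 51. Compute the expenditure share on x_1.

Leontief preferences: the optimum is at the kink where x_1/3 = x_2/3, i.e. x_2 = x_1.
Budget: p_1·x_1 + p_2·x_1 = m, so (3·p_1 + 3·p_2)·x_1 = 3·m.
Demand: x_1*(p_1,p_2,m) = 3·m/(3·p_1 + 3·p_2), x_2* = 3·m/(3·p_1 + 3·p_2).
Here 3·1.36 + 3·19.54 = 62.7, giving x_1* = 2.4402 and x_2* = 2.4402.
Expenditure on x_1: 1.36·2.4402 = 3.3187; share = 0.0651.

share on x_1 = 0.0651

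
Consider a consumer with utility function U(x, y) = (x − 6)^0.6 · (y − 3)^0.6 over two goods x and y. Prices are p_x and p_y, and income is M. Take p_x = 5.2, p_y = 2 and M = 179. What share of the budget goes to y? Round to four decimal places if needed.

Discretionary income = 179 − 6·5.2 − 3·2 = 141.8; x* = 6 + 0.5·141.8/5.2 = 19.6346; y* = 3 + 0.5·141.8/2 = 38.45.
Expenditure on y: 2·38.45 = 76.9; share = 0.4296.

share on y = 0.4296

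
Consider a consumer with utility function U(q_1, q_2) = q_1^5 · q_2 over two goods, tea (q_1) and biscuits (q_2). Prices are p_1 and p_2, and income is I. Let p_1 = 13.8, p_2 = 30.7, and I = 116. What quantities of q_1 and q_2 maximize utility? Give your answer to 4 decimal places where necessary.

MU_q_1/MU_q_2 = (5·q_2)/(q_1); tangency sets this equal to p_1/p_2.
So 5·p_2·q_2 = p_1·q_1; combined with the budget, a share 5/6 of income goes to q_1.
Demand: q_1*(p_1,p_2,I) = 5/6·I/p_1 and q_2* = 1/6·I/p_2.
At p_1=13.8, p_2=30.7, I=116: q_1* = 5/6·116/13.8 = 7.0048, q_2* = 0.6298.

q_1* = 7.0048, q_2* = 0.6298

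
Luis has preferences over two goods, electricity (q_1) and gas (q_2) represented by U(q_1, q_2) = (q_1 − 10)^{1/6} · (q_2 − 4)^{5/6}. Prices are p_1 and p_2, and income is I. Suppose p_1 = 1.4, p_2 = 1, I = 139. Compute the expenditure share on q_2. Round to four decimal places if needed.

share on q_2 = 0.7542

MRS = (1/5)·(q_2−4)/(q_1−10). Tangency with p_1/p_2 gives q_2−4 = 5·(p_1/p_2)·(q_1−10).
After buying the subsistence bundle (10, 4), a share 1/6 of the remaining income goes to q_1: q_1* = 10 + 1/6·(I − 10p_1 − 4p_2)/p_1.
Discretionary income = 139 − 10·1.4 − 4·1 = 121; q_1* = 10 + 1/6·121/1.4 = 24.4048; q_2* = 4 + 5/6·121/1 = 104.8333.
Expenditure on q_2: 1·104.8333 = 104.8333; share = 0.7542.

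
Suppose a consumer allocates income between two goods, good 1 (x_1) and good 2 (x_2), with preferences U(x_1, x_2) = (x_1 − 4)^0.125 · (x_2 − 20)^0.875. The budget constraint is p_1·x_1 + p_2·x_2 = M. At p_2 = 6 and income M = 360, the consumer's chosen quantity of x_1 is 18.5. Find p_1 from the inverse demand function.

p_1 = 2

This is Cobb-Douglas in (x_1−4, x_2−20): tangency gives 0.125·p_2·(x_2−20) = 0.875·p_1·(x_1−4).
Substituting into the budget: x_1* = 4 + 0.125·(M − 4·p_1 − 20·p_2)/p_1, and x_2* = 20 + 0.875·(…)/p_2.
Set x_1* = 18.5 in the demand function and solve for p_1: p_1 = 2.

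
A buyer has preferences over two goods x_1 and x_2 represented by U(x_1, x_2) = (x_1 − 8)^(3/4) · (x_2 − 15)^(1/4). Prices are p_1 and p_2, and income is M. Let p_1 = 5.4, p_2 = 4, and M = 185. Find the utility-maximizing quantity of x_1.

x_1* = 19.3611

This is Cobb-Douglas in (x_1−8, x_2−15): tangency gives 0.75·p_2·(x_2−15) = 0.25·p_1·(x_1−8).
Substituting into the budget: x_1* = 8 + 0.75·(M − 8·p_1 − 15·p_2)/p_1, and x_2* = 15 + 0.25·(…)/p_2.
Discretionary income = 185 − 8·5.4 − 15·4 = 81.8; x_1* = 8 + 0.75·81.8/5.4 = 19.3611.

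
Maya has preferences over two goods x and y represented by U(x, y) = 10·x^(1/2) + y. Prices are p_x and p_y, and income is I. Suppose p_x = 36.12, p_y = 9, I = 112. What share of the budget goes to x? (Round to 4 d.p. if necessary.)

share on x = 0.5006

MU_x = 5/√x, MU_y = 1. Tangency: 5/√x = p_x/p_y.
Thus x* = (5·p_y/p_x)² — independent of I — with the rest of income spent on y.
Plugging in: x* = (5·9/36.12)² = 1.5521, y* = 6.2152.
Expenditure on x: 36.12·1.5521 = 56.0631; share = 0.5006.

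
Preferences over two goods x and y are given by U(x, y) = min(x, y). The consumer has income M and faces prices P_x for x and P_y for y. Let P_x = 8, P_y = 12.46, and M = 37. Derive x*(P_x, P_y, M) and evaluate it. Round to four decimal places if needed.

x* = 1.8084

Leontief preferences: the optimum is at the kink where x/1 = y/1, i.e. y = x.
Budget: P_x·x + P_y·x = M, so (P_x + P_y)·x = M.
Demand: x*(P_x,P_y,M) = M/(P_x + P_y), y* = M/(P_x + P_y).
Here 8 + 12.46 = 20.46, giving x* = 1.8084.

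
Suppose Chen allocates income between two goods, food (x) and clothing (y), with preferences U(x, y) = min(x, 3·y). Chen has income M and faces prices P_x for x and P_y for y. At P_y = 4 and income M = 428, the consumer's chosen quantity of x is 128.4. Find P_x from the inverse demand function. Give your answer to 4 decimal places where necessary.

P_x = 2

With perfect complements, no substitution: consume in ratio x:y = 3:1.
Budget: P_x·x + P_y·(1/3)·x = M, so (3·P_x + P_y)·x = 3·M.
Demand: x*(P_x,P_y,M) = 3·M/(3·P_x + P_y), y* = M/(3·P_x + P_y).
Set x* = 128.4 in the demand function and solve for P_x: P_x = 2.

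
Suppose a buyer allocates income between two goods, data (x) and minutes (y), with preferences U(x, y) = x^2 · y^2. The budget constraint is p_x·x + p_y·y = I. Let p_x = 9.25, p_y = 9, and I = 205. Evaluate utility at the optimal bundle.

The MRS is y/x. Set MRS = p_x/p_y.
So 2·p_y·y = 2·p_x·x; combined with the budget, a share 0.5 of income goes to x.
Demand: x*(p_x,p_y,I) = 0.5·I/p_x and y* = 0.5·I/p_y.
At p_x=9.25, p_y=9, I=205: x* = 0.5·205/9.25 = 11.0811, y* = 11.3889.
Utility at the optimum: U(11.0811, 11.3889) = 15926.7432.

V = 15926.7432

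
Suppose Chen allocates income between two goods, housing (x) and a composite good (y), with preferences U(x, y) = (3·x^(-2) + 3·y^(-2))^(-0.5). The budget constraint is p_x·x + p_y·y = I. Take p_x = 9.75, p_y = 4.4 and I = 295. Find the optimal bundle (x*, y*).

x* = 19.049, y* = 24.8346

MU_x ∝ 3·x^(-3), MU_y ∝ 3·y^(-3), so MRS = (y/x)^(3) = p_x/p_y.
Hence y/x = (p_x/p_y)^(1/(3)), i.e. raised to the 1/3 power.
Substitute y = (y/x)·x into the budget: x* = I/(p_x + p_y·(y/x)).
Numerically y/x = 1.303719, so x* = 295/(9.75 + 4.4·1.303719) = 19.049 and y* = 1.303719·19.049 = 24.8346.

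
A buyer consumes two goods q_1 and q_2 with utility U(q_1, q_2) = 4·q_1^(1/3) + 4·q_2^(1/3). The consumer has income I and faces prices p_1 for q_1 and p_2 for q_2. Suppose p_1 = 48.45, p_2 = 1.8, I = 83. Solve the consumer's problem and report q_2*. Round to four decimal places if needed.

q_2* = 38.6596

MRS = MU_q_1/MU_q_2 = (q_2/q_1)^(2/3). Set equal to p_1/p_2.
Solve for the ratio: q_2/q_1 = [p_1/p_2]^(1.5).
With the ratio pinned down, the budget gives q_1* = I/(p_1 + p_2·(q_2/q_1)) and q_2* = (q_2/q_1)·q_1*.
Numerically q_2/q_1 = 139.647098, so q_1* = 83/(48.45 + 1.8·139.647098) = 0.2768 and q_2* = 139.647098·0.2768 = 38.6596.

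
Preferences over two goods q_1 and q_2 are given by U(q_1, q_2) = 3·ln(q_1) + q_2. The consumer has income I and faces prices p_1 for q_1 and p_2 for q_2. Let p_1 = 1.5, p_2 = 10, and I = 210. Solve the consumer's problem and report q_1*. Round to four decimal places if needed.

Set MRS = p_1/p_2: (3/q_1)/1 = p_1/p_2.
So q_1*(p_1,p_2) = 3·p_2/p_1, independent of income; and q_2* = (I − 3·p_2)/p_2.
At the given prices: q_1* = 3·10/1.5 = 20.

q_1* = 20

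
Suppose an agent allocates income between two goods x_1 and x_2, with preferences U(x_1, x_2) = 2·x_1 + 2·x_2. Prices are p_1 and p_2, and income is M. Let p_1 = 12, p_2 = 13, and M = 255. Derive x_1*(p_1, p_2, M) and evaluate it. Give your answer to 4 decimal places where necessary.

x_1* = 21.25

Linear utility — the consumer picks whichever good has higher MU/price: 2/12 = 0.1667 vs 2/13 = 0.1538.
x_1 gives more utility per dollar, so spend all income on x_1: x_1* = M/p_1, x_2* = 0.
Numerically: x_1* = 21.25, x_2* = 0.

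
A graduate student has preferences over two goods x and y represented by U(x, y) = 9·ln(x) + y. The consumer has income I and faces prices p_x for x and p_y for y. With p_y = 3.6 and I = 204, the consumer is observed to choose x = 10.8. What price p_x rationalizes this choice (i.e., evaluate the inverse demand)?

p_x = 3

MU_x = 9/x, MU_y = 1. Tangency: 9/x = p_x/p_y.
So x*(p_x,p_y) = 9·p_y/p_x, independent of income; and y* = (I − 9·p_y)/p_y.
Set x* = 10.8 in the demand function and solve for p_x: p_x = 3.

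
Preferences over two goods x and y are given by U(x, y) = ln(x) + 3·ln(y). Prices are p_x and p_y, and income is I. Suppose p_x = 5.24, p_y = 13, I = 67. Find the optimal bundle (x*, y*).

x* = 3.1966, y* = 3.8654

MU_x/MU_y = (y)/(3·x); tangency sets this equal to p_x/p_y.
So p_y·y = 3·p_x·x; combined with the budget, a share 0.25 of income goes to x.
Demand: x*(p_x,p_y,I) = 0.25·I/p_x and y* = 0.75·I/p_y.
At p_x=5.24, p_y=13, I=67: x* = 0.25·67/5.24 = 3.1966, y* = 3.8654.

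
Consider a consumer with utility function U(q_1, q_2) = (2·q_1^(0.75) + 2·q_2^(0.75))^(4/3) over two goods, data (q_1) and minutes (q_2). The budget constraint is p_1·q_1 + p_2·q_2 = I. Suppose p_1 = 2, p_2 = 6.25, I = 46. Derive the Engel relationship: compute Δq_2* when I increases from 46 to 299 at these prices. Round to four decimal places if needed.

With the ratio pinned down, the budget gives q_1* = I/(p_1 + p_2·(q_2/q_1)) and q_2* = (q_2/q_1)·q_1*.
Numerically q_2/q_1 = 0.010486, so q_1* = 46/(2 + 6.25·0.010486) = 22.2702 and q_2* = 0.010486·22.2702 = 0.2335.
At I' = 299: q_2* = 1.5179. Change: 1.5179 − 0.2335 = 1.2844.

Δq_2* = 1.2844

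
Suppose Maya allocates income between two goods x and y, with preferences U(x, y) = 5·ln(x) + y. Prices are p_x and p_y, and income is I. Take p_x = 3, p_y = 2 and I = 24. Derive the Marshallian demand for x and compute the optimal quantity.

Set MRS = p_x/p_y: (5/x)/1 = p_x/p_y.
So x*(p_x,p_y) = 5·p_y/p_x, independent of income; and y* = (I − 5·p_y)/p_y.
At the given prices: x* = 5·2/3 = 3.3333.

x* = 3.3333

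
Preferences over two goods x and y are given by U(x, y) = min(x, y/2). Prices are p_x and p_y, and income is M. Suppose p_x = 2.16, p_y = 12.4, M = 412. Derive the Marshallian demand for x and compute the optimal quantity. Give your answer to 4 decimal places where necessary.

With perfect complements, no substitution: consume in ratio x:y = 1:2.
Budget: p_x·x + p_y·2·x = M, so (p_x + 2·p_y)·x = M.
Demand: x*(p_x,p_y,M) = M/(p_x + 2·p_y), y* = 2·M/(p_x + 2·p_y).
Here 2.16 + 2·12.4 = 26.96, giving x* = 15.2819.

x* = 15.2819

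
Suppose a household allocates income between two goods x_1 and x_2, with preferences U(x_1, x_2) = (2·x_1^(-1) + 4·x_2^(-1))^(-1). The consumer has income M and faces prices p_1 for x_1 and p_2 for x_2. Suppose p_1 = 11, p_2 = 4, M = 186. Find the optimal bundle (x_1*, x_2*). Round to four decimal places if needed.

x_1* = 9.1262, x_2* = 21.4029

MRS = MU_x_1/MU_x_2 = (1/2)·(x_2/x_1)^(2). Set equal to p_1/p_2.
Hence x_2/x_1 = (2·p_1/p_2)^(1/(2)), i.e. raised to the 0.5 power.
With the ratio pinned down, the budget gives x_1* = M/(p_1 + p_2·(x_2/x_1)) and x_2* = (x_2/x_1)·x_1*.
Numerically x_2/x_1 = 2.345208, so x_1* = 186/(11 + 4·2.345208) = 9.1262 and x_2* = 2.345208·9.1262 = 21.4029.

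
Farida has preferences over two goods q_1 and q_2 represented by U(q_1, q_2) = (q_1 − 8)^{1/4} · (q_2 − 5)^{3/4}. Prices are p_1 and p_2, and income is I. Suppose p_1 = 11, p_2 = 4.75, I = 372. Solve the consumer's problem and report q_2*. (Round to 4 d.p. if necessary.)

q_2* = 46.0921

After buying the subsistence bundle (8, 5), a share 0.25 of the remaining income goes to q_1: q_1* = 8 + 0.25·(I − 8p_1 − 5p_2)/p_1.
Discretionary income = 372 − 8·11 − 5·4.75 = 260.25; q_2* = 5 + 0.75·260.25/4.75 = 46.0921.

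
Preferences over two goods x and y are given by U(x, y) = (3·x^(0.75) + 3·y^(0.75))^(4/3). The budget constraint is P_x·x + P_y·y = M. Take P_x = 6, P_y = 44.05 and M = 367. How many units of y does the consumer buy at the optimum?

MU_x ∝ 3·x^(-0.25), MU_y ∝ 3·y^(-0.25), so MRS = (y/x)^(0.25) = P_x/P_y.
Solve for the ratio: y/x = [P_x/P_y]^(4).
With the ratio pinned down, the budget gives x* = M/(P_x + P_y·(y/x)) and y* = (y/x)·x*.
Numerically y/x = 0.000344, so x* = 367/(6 + 44.05·0.000344) = 61.0125 and y* = 0.000344·61.0125 = 0.021.

y* = 0.021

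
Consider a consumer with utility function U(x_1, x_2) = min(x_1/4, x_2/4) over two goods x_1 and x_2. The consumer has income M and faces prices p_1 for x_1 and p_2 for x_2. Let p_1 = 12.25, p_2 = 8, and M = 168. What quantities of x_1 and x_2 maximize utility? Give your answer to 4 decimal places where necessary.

With perfect complements, no substitution: consume in ratio x_1:x_2 = 4:4.
Budget: p_1·x_1 + p_2·x_1 = M, so (4·p_1 + 4·p_2)·x_1 = 4·M.
Demand: x_1*(p_1,p_2,M) = 4·M/(4·p_1 + 4·p_2), x_2* = 4·M/(4·p_1 + 4·p_2).
Here 4·12.25 + 4·8 = 81, giving x_1* = 8.2963 and x_2* = 8.2963.

x_1* = 8.2963, x_2* = 8.2963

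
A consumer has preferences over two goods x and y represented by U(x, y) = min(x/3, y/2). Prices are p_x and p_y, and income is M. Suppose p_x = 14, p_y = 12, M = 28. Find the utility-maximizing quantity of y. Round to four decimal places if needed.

Demand: x*(p_x,p_y,M) = 3·M/(3·p_x + 2·p_y), y* = 2·M/(3·p_x + 2·p_y).
Here 3·14 + 2·12 = 66, giving y* = 0.8485.

y* = 0.8485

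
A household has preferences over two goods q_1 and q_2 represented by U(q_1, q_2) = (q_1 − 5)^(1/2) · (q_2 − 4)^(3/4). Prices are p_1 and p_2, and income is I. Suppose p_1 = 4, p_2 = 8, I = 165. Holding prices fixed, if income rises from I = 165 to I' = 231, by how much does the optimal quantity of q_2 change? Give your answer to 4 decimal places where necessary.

Δq_2* = 4.95

This is Cobb-Douglas in (q_1−5, q_2−4): tangency gives 0.5·p_2·(q_2−4) = 0.75·p_1·(q_1−5).
Substituting into the budget: q_1* = 5 + 0.4·(I − 5·p_1 − 4·p_2)/p_1, and q_2* = 4 + 0.6·(…)/p_2.
Discretionary income = 165 − 5·4 − 4·8 = 113; q_2* = 4 + 0.6·113/8 = 12.475.
At I' = 231: q_2* = 17.425. Change: 17.425 − 12.475 = 4.95.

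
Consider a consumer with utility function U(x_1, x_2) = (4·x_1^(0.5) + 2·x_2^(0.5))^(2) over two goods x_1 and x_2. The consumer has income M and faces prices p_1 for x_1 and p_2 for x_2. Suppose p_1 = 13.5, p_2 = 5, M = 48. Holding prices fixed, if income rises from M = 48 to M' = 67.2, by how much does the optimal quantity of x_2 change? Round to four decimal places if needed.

Δx_2* = 1.5475

MU_x_1 ∝ 4·x_1^(-0.5), MU_x_2 ∝ 2·x_2^(-0.5), so MRS = 2·(x_2/x_1)^(0.5) = p_1/p_2.
Solve for the ratio: x_2/x_1 = [(1/2)·p_1/p_2]^(2).
Substitute x_2 = (x_2/x_1)·x_1 into the budget: x_1* = M/(p_1 + p_2·(x_2/x_1)).
Numerically x_2/x_1 = 1.8225, so x_1* = 48/(13.5 + 5·1.8225) = 2.1227 and x_2* = 1.8225·2.1227 = 3.8687.
At M' = 67.2: x_2* = 5.4161. Change: 5.4161 − 3.8687 = 1.5475.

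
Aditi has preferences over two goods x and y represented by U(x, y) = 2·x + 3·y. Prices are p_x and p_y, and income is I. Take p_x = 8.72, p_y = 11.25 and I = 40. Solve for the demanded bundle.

x* = 0, y* = 3.5556

Linear utility — the consumer picks whichever good has higher MU/price: 2/8.72 = 0.2294 vs 3/11.25 = 0.2667.
y gives more utility per dollar, so spend all income on y: y* = I/p_y, x* = 0.
Numerically: x* = 0, y* = 3.5556.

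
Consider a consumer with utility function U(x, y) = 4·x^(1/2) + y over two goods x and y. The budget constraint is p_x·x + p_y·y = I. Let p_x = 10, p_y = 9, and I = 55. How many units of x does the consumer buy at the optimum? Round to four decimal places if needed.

Plugging in: x* = (2·9/10)² = 3.24.

x* = 3.24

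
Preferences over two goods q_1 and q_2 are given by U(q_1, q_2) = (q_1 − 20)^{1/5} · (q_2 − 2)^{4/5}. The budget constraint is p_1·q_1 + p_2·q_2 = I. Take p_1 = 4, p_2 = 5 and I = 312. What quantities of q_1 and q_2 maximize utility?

q_1* = 31.1, q_2* = 37.52

Let q_1' = q_1−20, q_2' = q_2−2. MRS = (1/4)·q_2'/q_1' = p_1/p_2.
Substituting into the budget: q_1* = 20 + 0.2·(I − 20·p_1 − 2·p_2)/p_1, and q_2* = 2 + 0.8·(…)/p_2.
Discretionary income = 312 − 20·4 − 2·5 = 222; q_1* = 20 + 0.2·222/4 = 31.1; q_2* = 2 + 0.8·222/5 = 37.52.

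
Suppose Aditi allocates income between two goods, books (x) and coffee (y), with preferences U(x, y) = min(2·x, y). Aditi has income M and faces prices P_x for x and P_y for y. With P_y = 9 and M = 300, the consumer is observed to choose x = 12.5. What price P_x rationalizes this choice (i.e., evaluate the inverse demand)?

Leontief preferences: the optimum is at the kink where x/1 = y/2, i.e. y = 2·x.
Budget: P_x·x + P_y·2·x = M, so (P_x + 2·P_y)·x = M.
Demand: x*(P_x,P_y,M) = M/(P_x + 2·P_y), y* = 2·M/(P_x + 2·P_y).
Set x* = 12.5 in the demand function and solve for P_x: P_x = 6.

P_x = 6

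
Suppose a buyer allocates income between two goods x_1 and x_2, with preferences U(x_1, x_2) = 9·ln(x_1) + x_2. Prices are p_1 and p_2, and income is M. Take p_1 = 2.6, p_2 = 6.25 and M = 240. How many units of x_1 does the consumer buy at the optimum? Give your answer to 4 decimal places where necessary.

x_1* = 21.6346

Set MRS = p_1/p_2: (9/x_1)/1 = p_1/p_2.
So x_1*(p_1,p_2) = 9·p_2/p_1, independent of income; and x_2* = (M − 9·p_2)/p_2.
At the given prices: x_1* = 9·6.25/2.6 = 21.6346.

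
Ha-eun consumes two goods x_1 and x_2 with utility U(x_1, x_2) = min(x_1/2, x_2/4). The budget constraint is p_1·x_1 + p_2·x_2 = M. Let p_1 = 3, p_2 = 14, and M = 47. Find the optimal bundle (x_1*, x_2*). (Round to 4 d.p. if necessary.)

x_1* = 1.5161, x_2* = 3.0323

Leontief preferences: the optimum is at the kink where x_1/2 = x_2/4, i.e. x_2 = 2·x_1.
Budget: p_1·x_1 + p_2·2·x_1 = M, so (2·p_1 + 4·p_2)·x_1 = 2·M.
Demand: x_1*(p_1,p_2,M) = 2·M/(2·p_1 + 4·p_2), x_2* = 4·M/(2·p_1 + 4·p_2).
Here 2·3 + 4·14 = 62, giving x_1* = 1.5161 and x_2* = 3.0323.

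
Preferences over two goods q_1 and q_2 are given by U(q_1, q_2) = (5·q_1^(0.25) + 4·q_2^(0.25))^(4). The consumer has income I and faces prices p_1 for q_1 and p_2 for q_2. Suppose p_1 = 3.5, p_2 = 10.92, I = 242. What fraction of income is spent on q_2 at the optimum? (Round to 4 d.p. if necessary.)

share on q_2 = 0.337

MU_q_1 ∝ 5·q_1^(-0.75), MU_q_2 ∝ 4·q_2^(-0.75), so MRS = (5/4)·(q_2/q_1)^(0.75) = p_1/p_2.
Solve for the ratio: q_2/q_1 = [(4/5)·p_1/p_2]^(4/3).
Substitute q_2 = (q_2/q_1)·q_1 into the budget: q_1* = I/(p_1 + p_2·(q_2/q_1)).
Numerically q_2/q_1 = 0.162897, so q_1* = 242/(3.5 + 10.92·0.162897) = 45.8434 and q_2* = 0.162897·45.8434 = 7.4678.
Expenditure on q_2: 10.92·7.4678 = 81.548; share = 0.337.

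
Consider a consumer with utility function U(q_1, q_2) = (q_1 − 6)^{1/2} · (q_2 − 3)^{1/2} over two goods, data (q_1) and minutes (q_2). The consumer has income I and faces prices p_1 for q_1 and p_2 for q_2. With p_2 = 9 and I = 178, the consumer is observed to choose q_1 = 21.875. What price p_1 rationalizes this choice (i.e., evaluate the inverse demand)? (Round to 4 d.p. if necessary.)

p_1 = 4

MRS = (q_2−3)/(q_1−6). Tangency with p_1/p_2 gives q_2−3 = (p_1/p_2)·(q_1−6).
Substituting into the budget: q_1* = 6 + 0.5·(I − 6·p_1 − 3·p_2)/p_1, and q_2* = 3 + 0.5·(…)/p_2.
Set q_1* = 21.875 in the demand function and solve for p_1: p_1 = 4.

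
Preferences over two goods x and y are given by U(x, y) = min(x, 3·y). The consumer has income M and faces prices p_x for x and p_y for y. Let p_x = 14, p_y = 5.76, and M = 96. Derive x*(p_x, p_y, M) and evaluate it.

With perfect complements, no substitution: consume in ratio x:y = 3:1.
Budget: p_x·x + p_y·(1/3)·x = M, so (3·p_x + p_y)·x = 3·M.
Demand: x*(p_x,p_y,M) = 3·M/(3·p_x + p_y), y* = M/(3·p_x + p_y).
Here 3·14 + 5.76 = 47.76, giving x* = 6.0302.

x* = 6.0302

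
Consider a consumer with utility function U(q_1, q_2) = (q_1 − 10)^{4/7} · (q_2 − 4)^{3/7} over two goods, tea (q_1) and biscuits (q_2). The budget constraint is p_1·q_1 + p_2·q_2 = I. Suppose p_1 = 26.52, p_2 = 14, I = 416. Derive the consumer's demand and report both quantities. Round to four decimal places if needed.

Let q_1' = q_1−10, q_2' = q_2−4. MRS = (4/3)·q_2'/q_1' = p_1/p_2.
Substituting into the budget: q_1* = 10 + 4/7·(I − 10·p_1 − 4·p_2)/p_1, and q_2* = 4 + 3/7·(…)/p_2.
Discretionary income = 416 − 10·26.52 − 4·14 = 94.8; q_1* = 10 + 4/7·94.8/26.52 = 12.0427; q_2* = 4 + 3/7·94.8/14 = 6.902.

q_1* = 12.0427, q_2* = 6.902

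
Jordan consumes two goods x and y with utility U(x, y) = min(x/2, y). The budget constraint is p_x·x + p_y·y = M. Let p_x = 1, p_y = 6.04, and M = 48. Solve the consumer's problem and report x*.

With perfect complements, no substitution: consume in ratio x:y = 2:1.
Budget: p_x·x + p_y·(1/2)·x = M, so (2·p_x + p_y)·x = 2·M.
Demand: x*(p_x,p_y,M) = 2·M/(2·p_x + p_y), y* = M/(2·p_x + p_y).
Here 2·1 + 6.04 = 8.04, giving x* = 11.9403.

x* = 11.9403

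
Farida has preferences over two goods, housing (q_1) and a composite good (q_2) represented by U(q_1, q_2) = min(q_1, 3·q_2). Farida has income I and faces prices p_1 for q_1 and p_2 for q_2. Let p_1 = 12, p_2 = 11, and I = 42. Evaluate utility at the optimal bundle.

V = 2.6809

Here 3·12 + 11 = 47, giving q_1* = 2.6809 and q_2* = 0.8936.
Utility at the optimum: U(2.6809, 0.8936) = 2.6809.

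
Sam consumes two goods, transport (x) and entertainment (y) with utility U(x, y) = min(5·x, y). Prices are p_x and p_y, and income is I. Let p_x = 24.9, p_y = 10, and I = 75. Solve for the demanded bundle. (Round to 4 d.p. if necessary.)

x* = 1.0013, y* = 5.0067

With perfect complements, no substitution: consume in ratio x:y = 1:5.
Budget: p_x·x + p_y·5·x = I, so (p_x + 5·p_y)·x = I.
Demand: x*(p_x,p_y,I) = I/(p_x + 5·p_y), y* = 5·I/(p_x + 5·p_y).
Here 24.9 + 5·10 = 74.9, giving x* = 1.0013 and y* = 5.0067.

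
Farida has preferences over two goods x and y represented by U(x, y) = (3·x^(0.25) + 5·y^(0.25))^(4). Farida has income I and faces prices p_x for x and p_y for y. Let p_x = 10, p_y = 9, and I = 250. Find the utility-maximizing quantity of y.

MU_x ∝ 3·x^(-0.75), MU_y ∝ 5·y^(-0.75), so MRS = (3/5)·(y/x)^(0.75) = p_x/p_y.
Hence y/x = ((5/3)·p_x/p_y)^(1/(0.75)), i.e. raised to the 4/3 power.
With the ratio pinned down, the budget gives x* = I/(p_x + p_y·(y/x)) and y* = (y/x)·x*.
Numerically y/x = 2.274094, so x* = 250/(10 + 9·2.274094) = 8.2056 and y* = 2.274094·8.2056 = 18.6604.

y* = 18.6604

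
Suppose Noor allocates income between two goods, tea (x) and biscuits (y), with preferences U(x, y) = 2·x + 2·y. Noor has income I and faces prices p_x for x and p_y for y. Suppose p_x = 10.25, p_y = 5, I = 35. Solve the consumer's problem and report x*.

y gives more utility per dollar, so spend all income on y: y* = I/p_y, x* = 0.
Numerically: x* = 0, y* = 7.

x* = 0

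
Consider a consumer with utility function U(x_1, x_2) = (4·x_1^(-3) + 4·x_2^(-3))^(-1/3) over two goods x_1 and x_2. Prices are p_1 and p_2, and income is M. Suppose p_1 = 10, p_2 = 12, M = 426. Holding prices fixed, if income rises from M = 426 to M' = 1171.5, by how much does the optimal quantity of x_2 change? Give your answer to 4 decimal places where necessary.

Δx_2* = 33.183

With the ratio pinned down, the budget gives x_1* = M/(p_1 + p_2·(x_2/x_1)) and x_2* = (x_2/x_1)·x_1*.
Numerically x_2/x_1 = 0.955443, so x_1* = 426/(10 + 12·0.955443) = 19.846 and x_2* = 0.955443·19.846 = 18.9617.
At M' = 1171.5: x_2* = 52.1446. Change: 52.1446 − 18.9617 = 33.183.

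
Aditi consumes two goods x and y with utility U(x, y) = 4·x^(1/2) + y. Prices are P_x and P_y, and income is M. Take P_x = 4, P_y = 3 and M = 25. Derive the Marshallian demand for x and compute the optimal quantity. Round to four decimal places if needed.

x* = 2.25

Thus x* = (2·P_y/P_x)² — independent of M — with the rest of income spent on y.
Plugging in: x* = (2·3/4)² = 2.25.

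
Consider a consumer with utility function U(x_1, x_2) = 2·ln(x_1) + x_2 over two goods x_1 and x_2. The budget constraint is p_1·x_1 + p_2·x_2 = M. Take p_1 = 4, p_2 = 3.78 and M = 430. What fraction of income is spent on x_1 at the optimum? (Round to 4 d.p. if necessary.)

share on x_1 = 0.0176

MU_x_1 = 2/x_1, MU_x_2 = 1. Tangency: 2/x_1 = p_1/p_2.
So x_1*(p_1,p_2) = 2·p_2/p_1, independent of income; and x_2* = (M − 2·p_2)/p_2.
At the given prices: x_1* = 2·3.78/4 = 1.89, and x_2* = 111.7566.
Expenditure on x_1: 4·1.89 = 7.56; share = 0.0176.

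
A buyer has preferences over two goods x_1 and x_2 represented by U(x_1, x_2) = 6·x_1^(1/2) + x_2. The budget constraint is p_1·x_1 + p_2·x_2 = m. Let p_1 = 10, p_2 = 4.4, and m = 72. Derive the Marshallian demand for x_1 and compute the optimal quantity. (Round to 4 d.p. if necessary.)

MU_x_1 = 3/√x_1, MU_x_2 = 1. Tangency: 3/√x_1 = p_1/p_2.
Thus x_1* = (3·p_2/p_1)² — independent of m — with the rest of income spent on x_2.
Plugging in: x_1* = (3·4.4/10)² = 1.7424.

x_1* = 1.7424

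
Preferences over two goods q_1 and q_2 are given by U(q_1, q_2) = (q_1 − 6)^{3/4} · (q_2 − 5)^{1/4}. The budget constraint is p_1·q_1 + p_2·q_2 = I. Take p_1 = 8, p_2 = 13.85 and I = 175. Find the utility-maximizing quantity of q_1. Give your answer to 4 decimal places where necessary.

q_1* = 11.4141

After buying the subsistence bundle (6, 5), a share 0.75 of the remaining income goes to q_1: q_1* = 6 + 0.75·(I − 6p_1 − 5p_2)/p_1.
Discretionary income = 175 − 6·8 − 5·13.85 = 57.75; q_1* = 6 + 0.75·57.75/8 = 11.4141.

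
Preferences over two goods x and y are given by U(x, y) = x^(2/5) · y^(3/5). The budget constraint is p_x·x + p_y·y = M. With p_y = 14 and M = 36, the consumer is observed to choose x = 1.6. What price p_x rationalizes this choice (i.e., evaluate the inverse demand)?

p_x = 9

MU_x/MU_y = (0.4·y)/(0.6·x); tangency sets this equal to p_x/p_y.
Rearranging, p_y·y = (3/2)·p_x·x. Substituting into the budget gives p_x·x·(1 + (3/2)) = M.
Demand: x*(p_x,p_y,M) = 0.4·M/p_x and y* = 0.6·M/p_y.
Set x* = 1.6 in the demand function and solve for p_x: p_x = 9.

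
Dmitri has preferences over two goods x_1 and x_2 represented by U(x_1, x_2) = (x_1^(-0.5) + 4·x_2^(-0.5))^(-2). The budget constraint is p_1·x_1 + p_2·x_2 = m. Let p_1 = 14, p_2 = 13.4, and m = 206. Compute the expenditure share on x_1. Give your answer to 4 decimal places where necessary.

MU_x_1 ∝ x_1^(-1.5), MU_x_2 ∝ 4·x_2^(-1.5), so MRS = (1/4)·(x_2/x_1)^(1.5) = p_1/p_2.
Solve for the ratio: x_2/x_1 = [4·p_1/p_2]^(2/3).
Substitute x_2 = (x_2/x_1)·x_1 into the budget: x_1* = m/(p_1 + p_2·(x_2/x_1)).
Numerically x_2/x_1 = 2.594511, so x_1* = 206/(14 + 13.4·2.594511) = 4.2242 and x_2* = 2.594511·4.2242 = 10.9598.
Expenditure on x_1: 14·4.2242 = 59.139; share = 0.2871.

share on x_1 = 0.2871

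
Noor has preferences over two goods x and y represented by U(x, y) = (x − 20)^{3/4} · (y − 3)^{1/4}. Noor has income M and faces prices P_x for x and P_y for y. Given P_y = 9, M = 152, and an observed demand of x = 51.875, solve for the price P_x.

Let x' = x−20, y' = y−3. MRS = 3·y'/x' = P_x/P_y.
Substituting into the budget: x* = 20 + 0.75·(M − 20·P_x − 3·P_y)/P_x, and y* = 3 + 0.25·(…)/P_y.
Set x* = 51.875 in the demand function and solve for P_x: P_x = 2.

P_x = 2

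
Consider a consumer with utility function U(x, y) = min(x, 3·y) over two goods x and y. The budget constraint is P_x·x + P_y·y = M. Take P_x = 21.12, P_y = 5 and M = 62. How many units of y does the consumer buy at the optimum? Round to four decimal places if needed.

y* = 0.907

Leontief preferences: the optimum is at the kink where x/3 = y/1, i.e. y = (1/3)·x.
Budget: P_x·x + P_y·(1/3)·x = M, so (3·P_x + P_y)·x = 3·M.
Demand: x*(P_x,P_y,M) = 3·M/(3·P_x + P_y), y* = M/(3·P_x + P_y).
Here 3·21.12 + 5 = 68.36, giving y* = 0.907.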